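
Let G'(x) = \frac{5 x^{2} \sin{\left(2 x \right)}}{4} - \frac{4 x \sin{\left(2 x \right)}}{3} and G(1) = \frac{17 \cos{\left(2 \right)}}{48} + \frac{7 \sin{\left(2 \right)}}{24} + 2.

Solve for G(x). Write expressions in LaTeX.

G(x) = - \frac{5 x^{2} \cos{\left(2 x \right)}}{8} + \frac{5 x \sin{\left(2 x \right)}}{8} + \frac{2 x \cos{\left(2 x \right)}}{3} - \frac{\sin{\left(2 x \right)}}{3} + \frac{5 \cos{\left(2 x \right)}}{16} + 2

The integrand splits into summands that can be handled one at a time.
A general antiderivative is - \frac{5 x^{2} \cos{\left(2 x \right)}}{8} + \frac{5 x \sin{\left(2 x \right)}}{8} + \frac{2 x \cos{\left(2 x \right)}}{3} - \frac{\sin{\left(2 x \right)}}{3} + \frac{5 \cos{\left(2 x \right)}}{16} + C.
The condition gives C = \frac{17 \cos{\left(2 \right)}}{48} + \frac{7 \sin{\left(2 \right)}}{24} + 2 - (\frac{17 \cos{\left(2 \right)}}{48} + \frac{7 \sin{\left(2 \right)}}{24}) = 2.
So G(x) = - \frac{5 x^{2} \cos{\left(2 x \right)}}{8} + \frac{5 x \sin{\left(2 x \right)}}{8} + \frac{2 x \cos{\left(2 x \right)}}{3} - \frac{\sin{\left(2 x \right)}}{3} + \frac{5 \cos{\left(2 x \right)}}{16} + 2.
Check: d/dx[- \frac{5 x^{2} \cos{\left(2 x \right)}}{8} + \frac{5 x \sin{\left(2 x \right)}}{8} + \frac{2 x \cos{\left(2 x \right)}}{3} - \frac{\sin{\left(2 x \right)}}{3} + \frac{5 \cos{\left(2 x \right)}}{16} + 2] = \frac{5 x^{2} \sin{\left(2 x \right)}}{4} - \frac{4 x \sin{\left(2 x \right)}}{3} = G'(x).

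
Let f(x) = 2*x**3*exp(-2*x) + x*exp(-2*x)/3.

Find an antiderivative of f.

Recognize the product-rule pattern: f = u'v + uv' with u = -x**3 - 3*x**2/2 - 5*x/3 - 5/6, v = exp(-2*x), so integration by parts undoes it.
Check: d/dx[(-6*x**3 - 9*x**2 - 10*x - 5)*exp(-2*x)/6] = (6*x**3 + x)*exp(-2*x)/3, which equals f(x).

An antiderivative is F(x) = (-6*x**3 - 9*x**2 - 10*x - 5)*exp(-2*x)/6.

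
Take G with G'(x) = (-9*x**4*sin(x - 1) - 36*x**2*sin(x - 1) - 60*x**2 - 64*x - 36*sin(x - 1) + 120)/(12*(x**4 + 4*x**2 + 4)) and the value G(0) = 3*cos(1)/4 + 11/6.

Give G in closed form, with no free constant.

Differentiate the proposed G(x) back; it has to land on the given G'(x).
A general antiderivative is (5*x/2 + 4/3)/(x**2/2 + 1) + 3*cos(x - 1)/4 + C.
The condition gives C = 3*cos(1)/4 + 11/6 - (3*cos(1)/4 + 4/3) = 1/2.
So G(x) = 5*x/(x**2 + 2) + 3*cos(x - 1)/4 + 1/2 + 4/(3*x**2/2 + 3).
Check: d/dx[5*x/(x**2 + 2) + 3*cos(x - 1)/4 + 1/2 + 4/(3*x**2/2 + 3)] = (-9*x**4*sin(x - 1) - 36*x**2*sin(x - 1) - 60*x**2 - 64*x - 36*sin(x - 1) + 120)/(12*x**4 + 48*x**2 + 48), which equals G'(x).

G(x) = 5*x/(x**2 + 2) + 3*cos(x - 1)/4 + 1/2 + 4/(3*x**2/2 + 3)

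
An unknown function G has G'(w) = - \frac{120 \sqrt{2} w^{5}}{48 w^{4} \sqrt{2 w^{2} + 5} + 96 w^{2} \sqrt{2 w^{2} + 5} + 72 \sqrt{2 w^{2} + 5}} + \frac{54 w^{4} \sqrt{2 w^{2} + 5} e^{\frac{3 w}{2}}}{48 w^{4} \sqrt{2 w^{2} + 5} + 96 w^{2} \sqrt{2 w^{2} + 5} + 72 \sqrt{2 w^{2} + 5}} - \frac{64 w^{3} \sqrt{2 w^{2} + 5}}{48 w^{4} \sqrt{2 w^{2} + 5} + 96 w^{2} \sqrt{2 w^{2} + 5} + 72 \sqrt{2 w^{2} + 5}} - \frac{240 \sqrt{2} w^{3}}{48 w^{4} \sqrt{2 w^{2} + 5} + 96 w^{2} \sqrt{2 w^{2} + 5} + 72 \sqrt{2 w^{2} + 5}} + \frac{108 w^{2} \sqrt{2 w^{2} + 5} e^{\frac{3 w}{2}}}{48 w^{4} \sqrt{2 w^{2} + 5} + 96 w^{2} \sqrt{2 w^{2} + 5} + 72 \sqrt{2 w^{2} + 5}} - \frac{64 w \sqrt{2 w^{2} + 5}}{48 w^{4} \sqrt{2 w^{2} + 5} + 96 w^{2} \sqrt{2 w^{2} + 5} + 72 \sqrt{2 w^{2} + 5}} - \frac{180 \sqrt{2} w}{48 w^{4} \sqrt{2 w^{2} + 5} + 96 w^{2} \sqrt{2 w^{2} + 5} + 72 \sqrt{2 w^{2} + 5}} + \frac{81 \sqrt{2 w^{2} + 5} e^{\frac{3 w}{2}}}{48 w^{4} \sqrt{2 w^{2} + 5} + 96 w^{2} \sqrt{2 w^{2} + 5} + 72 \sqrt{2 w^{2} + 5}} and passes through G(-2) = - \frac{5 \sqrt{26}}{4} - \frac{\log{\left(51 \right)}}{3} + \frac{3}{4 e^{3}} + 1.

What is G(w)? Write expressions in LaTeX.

G(w) = - \frac{5 \sqrt{w^{2} + \frac{5}{2}}}{2} + \frac{3 e^{\frac{3 w}{2}}}{4} - \frac{\log{\left(2 w^{4} + 4 w^{2} + 3 \right)}}{3} + 1

Integrate term by term and add the pieces.
A general antiderivative is - \frac{5 \sqrt{w^{2} + \frac{5}{2}}}{2} + \frac{3 e^{\frac{3 w}{2}}}{4} - \frac{\log{\left(2 w^{4} + 4 w^{2} + 3 \right)}}{3} + C.
The condition gives C = - \frac{5 \sqrt{26}}{4} - \frac{\log{\left(51 \right)}}{3} + \frac{3}{4 e^{3}} + 1 - (- \frac{5 \sqrt{26}}{4} - \frac{\log{\left(51 \right)}}{3} + \frac{3}{4 e^{3}}) = 1.
So G(w) = - \frac{5 \sqrt{w^{2} + \frac{5}{2}}}{2} + \frac{3 e^{\frac{3 w}{2}}}{4} - \frac{\log{\left(2 w^{4} + 4 w^{2} + 3 \right)}}{3} + 1.
Check: d/dw[- \frac{5 \sqrt{w^{2} + \frac{5}{2}}}{2} + \frac{3 e^{\frac{3 w}{2}}}{4} - \frac{\log{\left(2 w^{4} + 4 w^{2} + 3 \right)}}{3} + 1] = \frac{- 120 \sqrt{2} w^{5} + 54 w^{4} \sqrt{2 w^{2} + 5} e^{\frac{3 w}{2}} - 64 w^{3} \sqrt{2 w^{2} + 5} - 240 \sqrt{2} w^{3} + 108 w^{2} \sqrt{2 w^{2} + 5} e^{\frac{3 w}{2}} - 64 w \sqrt{2 w^{2} + 5} - 180 \sqrt{2} w + 81 \sqrt{2 w^{2} + 5} e^{\frac{3 w}{2}}}{48 w^{4} \sqrt{2 w^{2} + 5} + 96 w^{2} \sqrt{2 w^{2} + 5} + 72 \sqrt{2 w^{2} + 5}}, which equals G'(w).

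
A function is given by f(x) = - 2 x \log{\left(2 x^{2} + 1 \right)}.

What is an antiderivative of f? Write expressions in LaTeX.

An antiderivative is F(x) = - x^{2} \log{\left(2 x^{2} + 1 \right)} + x^{2} - \frac{\log{\left(2 x^{2} + 1 \right)}}{2}.

Any candidate F(x) must reproduce f(x) exactly when differentiated.
Check: d/dx[- x^{2} \log{\left(2 x^{2} + 1 \right)} + x^{2} - \frac{\log{\left(2 x^{2} + 1 \right)}}{2}] = - 2 x \log{\left(2 x^{2} + 1 \right)} = f(x).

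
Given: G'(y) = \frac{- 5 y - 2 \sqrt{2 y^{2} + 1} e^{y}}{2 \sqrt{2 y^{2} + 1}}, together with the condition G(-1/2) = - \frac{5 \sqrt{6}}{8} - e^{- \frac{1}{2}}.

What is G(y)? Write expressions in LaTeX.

Whatever form G(y) takes, its d/dy must return the stated G'(y).
A general antiderivative is - \frac{5 \sqrt{2 y^{2} + 1}}{4} - e^{y} + C.
The condition gives C = - \frac{5 \sqrt{6}}{8} - e^{- \frac{1}{2}} - (- \frac{5 \sqrt{6}}{8} - e^{- \frac{1}{2}}) = 0.
So G(y) = - \frac{5 \sqrt{2 y^{2} + 1}}{4} - e^{y}.
Check: d/dy[- \frac{5 \sqrt{2 y^{2} + 1}}{4} - e^{y}] = \frac{- 5 y - 2 \sqrt{2 y^{2} + 1} e^{y}}{2 \sqrt{2 y^{2} + 1}} = G'(y).

G(y) = - \frac{5 \sqrt{2 y^{2} + 1}}{4} - e^{y}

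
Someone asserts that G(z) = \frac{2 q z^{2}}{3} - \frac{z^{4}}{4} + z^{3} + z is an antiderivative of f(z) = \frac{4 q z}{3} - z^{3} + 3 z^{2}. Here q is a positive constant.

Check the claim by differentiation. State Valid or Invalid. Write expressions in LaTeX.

Invalid: d/dz[G] - f = 1, which is not 0.

d/dz[G] = \frac{4 q z}{3} - z^{3} + 3 z^{2} + 1
d/dz[G] - f(z) = 1 != 0.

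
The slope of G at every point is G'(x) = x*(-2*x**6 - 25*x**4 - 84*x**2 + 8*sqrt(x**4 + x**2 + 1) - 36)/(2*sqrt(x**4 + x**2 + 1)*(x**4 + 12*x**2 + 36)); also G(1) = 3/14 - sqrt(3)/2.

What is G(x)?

G(x) = (-x**2*sqrt(x**4 + x**2 + 1) + x**2 - 6*sqrt(x**4 + x**2 + 1) + 2)/(2*x**2 + 12)

A candidate passes only if d/dx[G] lands on the given G'(x) exactly.
A general antiderivative is -sqrt(x**4 + x**2 + 1)/2 - 1/(x**2/2 + 3) + C.
The condition gives C = 3/14 - sqrt(3)/2 - (-sqrt(3)/2 - 2/7) = 1/2.
So G(x) = (-x**2*sqrt(x**4 + x**2 + 1) + x**2 - 6*sqrt(x**4 + x**2 + 1) + 2)/(2*x**2 + 12).
Check: d/dx[(-x**2*sqrt(x**4 + x**2 + 1) + x**2 - 6*sqrt(x**4 + x**2 + 1) + 2)/(2*x**2 + 12)] = (-2*x**7 - 25*x**5 - 84*x**3 + 8*x*sqrt(x**4 + x**2 + 1) - 36*x)/(2*x**4*sqrt(x**4 + x**2 + 1) + 24*x**2*sqrt(x**4 + x**2 + 1) + 72*sqrt(x**4 + x**2 + 1)), which equals G'(x).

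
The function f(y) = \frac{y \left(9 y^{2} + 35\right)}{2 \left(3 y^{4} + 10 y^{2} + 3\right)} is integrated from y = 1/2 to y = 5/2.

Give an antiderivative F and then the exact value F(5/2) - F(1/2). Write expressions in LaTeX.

Antiderivative: F(y) = \log{\left(y^{2} + \frac{1}{3} \right)} - \frac{\log{\left(y^{2} + 3 \right)}}{4}; value = - \frac{\log{\left(\frac{37}{4} \right)}}{4} + \frac{\log{\left(\frac{13}{4} \right)}}{4} - \log{\left(\frac{7}{12} \right)} + \log{\left(\frac{79}{12} \right)}

Whatever form F(y) takes, F'(y) = f(y) is non-negotiable.
F(y) = \log{\left(y^{2} + \frac{1}{3} \right)} - \frac{\log{\left(y^{2} + 3 \right)}}{4} is an antiderivative of f.
Check: d/dy[\log{\left(y^{2} + \frac{1}{3} \right)} - \frac{\log{\left(y^{2} + 3 \right)}}{4}] = \frac{9 y^{3} + 35 y}{6 y^{4} + 20 y^{2} + 6}, which equals f(y).
F(5/2) = - \frac{\log{\left(\frac{37}{4} \right)}}{4} + \log{\left(\frac{79}{12} \right)}; F(1/2) = \log{\left(\frac{7}{12} \right)} - \frac{\log{\left(\frac{13}{4} \right)}}{4}.
Integral = F(5/2) - F(1/2) = - \frac{\log{\left(\frac{37}{4} \right)}}{4} + \frac{\log{\left(\frac{13}{4} \right)}}{4} - \log{\left(\frac{7}{12} \right)} + \log{\left(\frac{79}{12} \right)}.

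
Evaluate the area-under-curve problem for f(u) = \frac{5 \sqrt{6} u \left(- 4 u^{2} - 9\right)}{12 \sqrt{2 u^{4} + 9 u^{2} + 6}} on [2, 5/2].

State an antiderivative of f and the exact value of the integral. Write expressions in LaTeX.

f matches the chain-rule pattern g'(h)*h' with inner function h(u) = \frac{u^{4}}{3} + \frac{3 u^{2}}{2} + 1; substituting w = h(u) collapses the integral.
F(u) = - \frac{5 \sqrt{6} \sqrt{2 u^{4} + 9 u^{2} + 6}}{12} is an antiderivative of f.
Check: d/du[- \frac{5 \sqrt{6} \sqrt{2 u^{4} + 9 u^{2} + 6}}{12}] = \frac{- 20 \sqrt{6} u^{3} - 45 \sqrt{6} u}{12 \sqrt{2 u^{4} + 9 u^{2} + 6}}, which equals f(u).
F(5/2) = - \frac{5 \sqrt{3369}}{24}; F(2) = - \frac{5 \sqrt{111}}{6}.
Integral = F(5/2) - F(2) = - \frac{5 \sqrt{3369}}{24} + \frac{5 \sqrt{111}}{6}.

Antiderivative: F(u) = - \frac{5 \sqrt{6} \sqrt{2 u^{4} + 9 u^{2} + 6}}{12}; value = - \frac{5 \sqrt{3369}}{24} + \frac{5 \sqrt{111}}{6}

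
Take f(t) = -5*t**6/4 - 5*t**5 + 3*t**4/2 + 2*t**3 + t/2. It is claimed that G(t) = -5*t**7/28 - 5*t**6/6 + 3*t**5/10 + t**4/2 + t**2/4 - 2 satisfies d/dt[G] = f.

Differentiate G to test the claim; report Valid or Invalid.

d/dt[G] = -5*t**6/4 - 5*t**5 + 3*t**4/2 + 2*t**3 + t/2
This equals f(t) exactly, so the claim holds.

Valid - the claim checks out under differentiation.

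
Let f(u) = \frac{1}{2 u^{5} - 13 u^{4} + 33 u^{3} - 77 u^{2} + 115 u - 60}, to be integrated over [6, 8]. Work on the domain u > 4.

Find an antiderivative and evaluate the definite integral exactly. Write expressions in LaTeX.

Antiderivative: F(u) = \frac{\log{\left(u - 4 \right)}}{315} - \frac{8 \log{\left(u - \frac{3}{2} \right)}}{145} + \frac{\log{\left(u - 1 \right)}}{18} - \frac{13 \log{\left(u^{2} + 5 \right)}}{7308} + \frac{53 \sqrt{5} \operatorname{atan}{\left(\frac{\sqrt{5} u}{5} \right)}}{18270}; value = - \frac{8 \log{\left(\frac{13}{2} \right)}}{145} - \frac{\log{\left(5 \right)}}{18} - \frac{53 \sqrt{5} \operatorname{atan}{\left(\frac{6 \sqrt{5}}{5} \right)}}{18270} - \frac{13 \log{\left(69 \right)}}{7308} - \frac{\log{\left(2 \right)}}{315} + \frac{\log{\left(4 \right)}}{315} + \frac{13 \log{\left(41 \right)}}{7308} + \frac{53 \sqrt{5} \operatorname{atan}{\left(\frac{8 \sqrt{5}}{5} \right)}}{18270} + \frac{8 \log{\left(\frac{9}{2} \right)}}{145} + \frac{\log{\left(7 \right)}}{18}

Factor the denominator (\left(u - 4\right) \left(u - 1\right) \left(2 u - 3\right) \left(u^{2} + 5\right)) and decompose: f = - \frac{13 u - 53}{3654 \left(u^{2} + 5\right)} - \frac{16}{145 \left(2 u - 3\right)} + \frac{1}{18 \left(u - 1\right)} + \frac{1}{315 \left(u - 4\right)}; each piece integrates to a log, atan, or power term.
F(u) = \frac{\log{\left(u - 4 \right)}}{315} - \frac{8 \log{\left(u - \frac{3}{2} \right)}}{145} + \frac{\log{\left(u - 1 \right)}}{18} - \frac{13 \log{\left(u^{2} + 5 \right)}}{7308} + \frac{53 \sqrt{5} \operatorname{atan}{\left(\frac{\sqrt{5} u}{5} \right)}}{18270} is an antiderivative of f.
Check: d/du[\frac{\log{\left(u - 4 \right)}}{315} - \frac{8 \log{\left(u - \frac{3}{2} \right)}}{145} + \frac{\log{\left(u - 1 \right)}}{18} - \frac{13 \log{\left(u^{2} + 5 \right)}}{7308} + \frac{53 \sqrt{5} \operatorname{atan}{\left(\frac{\sqrt{5} u}{5} \right)}}{18270}] = \frac{1}{2 u^{5} - 13 u^{4} + 33 u^{3} - 77 u^{2} + 115 u - 60} = f(u).
F(8) = - \frac{8 \log{\left(\frac{13}{2} \right)}}{145} - \frac{13 \log{\left(69 \right)}}{7308} + \frac{\log{\left(4 \right)}}{315} + \frac{53 \sqrt{5} \operatorname{atan}{\left(\frac{8 \sqrt{5}}{5} \right)}}{18270} + \frac{\log{\left(7 \right)}}{18}; F(6) = - \frac{8 \log{\left(\frac{9}{2} \right)}}{145} - \frac{13 \log{\left(41 \right)}}{7308} + \frac{\log{\left(2 \right)}}{315} + \frac{53 \sqrt{5} \operatorname{atan}{\left(\frac{6 \sqrt{5}}{5} \right)}}{18270} + \frac{\log{\left(5 \right)}}{18}.
Integral = F(8) - F(6) = - \frac{8 \log{\left(\frac{13}{2} \right)}}{145} - \frac{\log{\left(5 \right)}}{18} - \frac{53 \sqrt{5} \operatorname{atan}{\left(\frac{6 \sqrt{5}}{5} \right)}}{18270} - \frac{13 \log{\left(69 \right)}}{7308} - \frac{\log{\left(2 \right)}}{315} + \frac{\log{\left(4 \right)}}{315} + \frac{13 \log{\left(41 \right)}}{7308} + \frac{53 \sqrt{5} \operatorname{atan}{\left(\frac{8 \sqrt{5}}{5} \right)}}{18270} + \frac{8 \log{\left(\frac{9}{2} \right)}}{145} + \frac{\log{\left(7 \right)}}{18}.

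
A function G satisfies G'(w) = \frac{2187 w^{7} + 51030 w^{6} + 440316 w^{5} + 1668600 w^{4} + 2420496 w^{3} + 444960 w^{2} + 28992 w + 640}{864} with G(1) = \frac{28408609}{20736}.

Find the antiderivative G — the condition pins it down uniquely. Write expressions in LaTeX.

G'(w) matches the chain-rule pattern g'(h)*h' with inner function h(w) = - \frac{3 w^{2}}{4} - 5 w - \frac{1}{3}; substituting u = h(w) collapses the integral.
A general antiderivative is \left(- \frac{3 w^{2}}{4} - 5 w - \frac{1}{3}\right)^{4} + C.
The condition gives C = \frac{28408609}{20736} - (\frac{28398241}{20736}) = \frac{1}{2}.
So G(w) = \frac{81 w^{8}}{256} + \frac{135 w^{7}}{16} + \frac{1359 w^{6}}{16} + \frac{1545 w^{5}}{4} + \frac{5603 w^{4}}{8} + \frac{515 w^{3}}{3} + \frac{151 w^{2}}{9} + \frac{20 w}{27} + \frac{83}{162}.
Check: d/dw[\frac{81 w^{8}}{256} + \frac{135 w^{7}}{16} + \frac{1359 w^{6}}{16} + \frac{1545 w^{5}}{4} + \frac{5603 w^{4}}{8} + \frac{515 w^{3}}{3} + \frac{151 w^{2}}{9} + \frac{20 w}{27} + \frac{83}{162}] = \frac{81 w^{7}}{32} + \frac{945 w^{6}}{16} + \frac{4077 w^{5}}{8} + \frac{7725 w^{4}}{4} + \frac{5603 w^{3}}{2} + 515 w^{2} + \frac{302 w}{9} + \frac{20}{27}, which equals G'(w).

G(w) = \frac{81 w^{8}}{256} + \frac{135 w^{7}}{16} + \frac{1359 w^{6}}{16} + \frac{1545 w^{5}}{4} + \frac{5603 w^{4}}{8} + \frac{515 w^{3}}{3} + \frac{151 w^{2}}{9} + \frac{20 w}{27} + \frac{83}{162}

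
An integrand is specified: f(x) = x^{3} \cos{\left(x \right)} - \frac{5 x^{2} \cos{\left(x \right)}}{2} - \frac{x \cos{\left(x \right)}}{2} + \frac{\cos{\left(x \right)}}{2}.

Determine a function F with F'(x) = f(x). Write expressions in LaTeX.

The integrand splits into summands that can be handled one at a time.
Check: d/dx[x^{3} \sin{\left(x \right)} - \frac{5 x^{2} \sin{\left(x \right)}}{2} + 3 x^{2} \cos{\left(x \right)} - \frac{13 x \sin{\left(x \right)}}{2} - 5 x \cos{\left(x \right)} + \frac{11 \sin{\left(x \right)}}{2} - \frac{13 \cos{\left(x \right)}}{2}] = x^{3} \cos{\left(x \right)} - \frac{5 x^{2} \cos{\left(x \right)}}{2} - \frac{x \cos{\left(x \right)}}{2} + \frac{\cos{\left(x \right)}}{2} = f(x).

An antiderivative is F(x) = x^{3} \sin{\left(x \right)} - \frac{5 x^{2} \sin{\left(x \right)}}{2} + 3 x^{2} \cos{\left(x \right)} - \frac{13 x \sin{\left(x \right)}}{2} - 5 x \cos{\left(x \right)} + \frac{11 \sin{\left(x \right)}}{2} - \frac{13 \cos{\left(x \right)}}{2}.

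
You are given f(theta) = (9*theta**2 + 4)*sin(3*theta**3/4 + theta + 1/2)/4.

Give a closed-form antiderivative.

f matches the chain-rule pattern g'(h)*h' with inner function h(theta) = 3*theta**3/4 + theta + 1/2; substituting u = h(theta) collapses the integral.
Check: d/dtheta[-cos(3*theta**3/4 + theta + 1/2)] = 9*theta**2*sin(3*theta**3/4 + theta + 1/2)/4 + sin(3*theta**3/4 + theta + 1/2), which equals f(theta).

An antiderivative is F(theta) = -cos(3*theta**3/4 + theta + 1/2).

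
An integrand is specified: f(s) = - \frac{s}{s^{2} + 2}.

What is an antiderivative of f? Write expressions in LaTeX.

The substitution u = s^{2} + 2 works: f is exactly (dF/du)*(du/ds) for that inner function.
Check: d/ds[- \frac{\log{\left(s^{2} + 2 \right)}}{2}] = - \frac{s}{s^{2} + 2} = f(s).

An antiderivative is F(s) = - \frac{\log{\left(s^{2} + 2 \right)}}{2}.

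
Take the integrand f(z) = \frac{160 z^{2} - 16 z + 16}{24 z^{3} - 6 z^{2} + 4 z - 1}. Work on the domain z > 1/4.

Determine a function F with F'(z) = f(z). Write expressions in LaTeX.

An antiderivative F(z) passes only if d/dz[F] lands on f(z) exactly.
Check: d/dz[4 \log{\left(4 z - 1 \right)} + \frac{4 \log{\left(2 z^{2} + \frac{1}{3} \right)}}{3}] = \frac{160 z^{2} - 16 z + 16}{24 z^{3} - 6 z^{2} + 4 z - 1} = f(z).

An antiderivative is F(z) = 4 \log{\left(4 z - 1 \right)} + \frac{4 \log{\left(2 z^{2} + \frac{1}{3} \right)}}{3}.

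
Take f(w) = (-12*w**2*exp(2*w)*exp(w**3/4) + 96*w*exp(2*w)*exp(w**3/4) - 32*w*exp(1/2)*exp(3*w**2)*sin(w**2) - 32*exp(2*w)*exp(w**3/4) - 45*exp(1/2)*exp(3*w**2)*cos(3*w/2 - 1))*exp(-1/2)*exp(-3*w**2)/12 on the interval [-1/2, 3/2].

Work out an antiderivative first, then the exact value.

Whatever form F(w) takes, F'(w) = f(w) is non-negotiable.
F(w) = -4*exp(-1/2)*exp(2*w)*exp(-3*w**2)*exp(w**3/4)/3 - 5*sin(3*w/2 - 1)/2 + 4*cos(w**2)/3 is an antiderivative of f.
Check: d/dw[-4*exp(-1/2)*exp(2*w)*exp(-3*w**2)*exp(w**3/4)/3 - 5*sin(3*w/2 - 1)/2 + 4*cos(w**2)/3] = (-12*w**2*exp(2*w)*exp(w**3/4) + 96*w*exp(2*w)*exp(w**3/4) - 32*w*exp(1/2)*exp(3*w**2)*sin(w**2) - 32*exp(2*w)*exp(w**3/4) - 45*exp(1/2)*exp(3*w**2)*cos(3*w/2 - 1))*exp(-1/2)*exp(-3*w**2)/12 = f(w).
F(3/2) = -5*sin(5/4)/2 + 4*cos(9/4)/3 - 4*exp(-109/32)/3; F(-1/2) = -4*exp(-73/32)/3 + 4*cos(1/4)/3 + 5*sin(7/4)/2.
Integral = F(3/2) - F(-1/2) = -5*sin(7/4)/2 - 5*sin(5/4)/2 - 4*cos(1/4)/3 + 4*cos(9/4)/3 - 4*exp(-109/32)/3 + 4*exp(-73/32)/3.

Antiderivative: F(w) = -4*exp(-1/2)*exp(2*w)*exp(-3*w**2)*exp(w**3/4)/3 - 5*sin(3*w/2 - 1)/2 + 4*cos(w**2)/3; value = -5*sin(7/4)/2 - 5*sin(5/4)/2 - 4*cos(1/4)/3 + 4*cos(9/4)/3 - 4*exp(-109/32)/3 + 4*exp(-73/32)/3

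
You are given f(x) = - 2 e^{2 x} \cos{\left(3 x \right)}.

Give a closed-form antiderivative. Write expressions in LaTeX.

Check any antiderivative F(x) by computing F'(x) and comparing it with f(x).
Check: d/dx[- \frac{6 e^{2 x} \sin{\left(3 x \right)}}{13} - \frac{4 e^{2 x} \cos{\left(3 x \right)}}{13}] = - 2 e^{2 x} \cos{\left(3 x \right)} = f(x).

An antiderivative is F(x) = - \frac{6 e^{2 x} \sin{\left(3 x \right)}}{13} - \frac{4 e^{2 x} \cos{\left(3 x \right)}}{13}.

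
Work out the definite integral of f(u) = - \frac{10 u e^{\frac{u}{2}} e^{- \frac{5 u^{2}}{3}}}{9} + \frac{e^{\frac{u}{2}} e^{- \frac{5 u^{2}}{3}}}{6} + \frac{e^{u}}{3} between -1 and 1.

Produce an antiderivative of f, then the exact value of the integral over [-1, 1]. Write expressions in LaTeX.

Integrate term by term and add the pieces.
F(u) = \frac{e^{\frac{u}{2}} e^{- \frac{5 u^{2}}{3}} + e^{u}}{3} is an antiderivative of f.
Check: d/du[\frac{e^{\frac{u}{2}} e^{- \frac{5 u^{2}}{3}} + e^{u}}{3}] = \frac{\left(- 20 u e^{\frac{u}{2}} + 3 e^{\frac{u}{2}} + 6 e^{u} e^{\frac{5 u^{2}}{3}}\right) e^{- \frac{5 u^{2}}{3}}}{18}, which equals f(u).
F(1) = \frac{1}{3 e^{\frac{7}{6}}} + \frac{e}{3}; F(-1) = \frac{1}{3 e^{\frac{13}{6}}} + \frac{1}{3 e}.
Integral = F(1) - F(-1) = - \frac{1}{3 e} - \frac{1}{3 e^{\frac{13}{6}}} + \frac{1}{3 e^{\frac{7}{6}}} + \frac{e}{3}.

Antiderivative: F(u) = \frac{e^{\frac{u}{2}} e^{- \frac{5 u^{2}}{3}} + e^{u}}{3}; value = - \frac{1}{3 e} - \frac{1}{3 e^{\frac{13}{6}}} + \frac{1}{3 e^{\frac{7}{6}}} + \frac{e}{3}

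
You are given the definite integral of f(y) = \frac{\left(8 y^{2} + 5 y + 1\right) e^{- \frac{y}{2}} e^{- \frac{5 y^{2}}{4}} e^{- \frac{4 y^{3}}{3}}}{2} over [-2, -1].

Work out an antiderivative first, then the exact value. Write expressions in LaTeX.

f matches the chain-rule pattern g'(h)*h' with inner function h(y) = - \frac{4 y^{3}}{3} - \frac{5 y^{2}}{4} - \frac{y}{2}; substituting u = h(y) collapses the integral.
F(y) = - e^{- \frac{y}{2}} e^{- \frac{5 y^{2}}{4}} e^{- \frac{4 y^{3}}{3}} is an antiderivative of f.
Check: d/dy[- e^{- \frac{y}{2}} e^{- \frac{5 y^{2}}{4}} e^{- \frac{4 y^{3}}{3}}] = \frac{\left(8 y^{2} + 5 y + 1\right) e^{- \frac{y}{2}} e^{- \frac{5 y^{2}}{4}} e^{- \frac{4 y^{3}}{3}}}{2} = f(y).
F(-1) = - e^{\frac{7}{12}}; F(-2) = - e^{\frac{20}{3}}.
Integral = F(-1) - F(-2) = - e^{\frac{7}{12}} + e^{\frac{20}{3}}.

Antiderivative: F(y) = - e^{- \frac{y}{2}} e^{- \frac{5 y^{2}}{4}} e^{- \frac{4 y^{3}}{3}}; value = - e^{\frac{7}{12}} + e^{\frac{20}{3}}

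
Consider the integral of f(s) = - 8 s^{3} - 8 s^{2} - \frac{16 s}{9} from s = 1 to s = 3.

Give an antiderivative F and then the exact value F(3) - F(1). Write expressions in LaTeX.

Antiderivative: F(s) = - 2 s^{4} - \frac{8 s^{3}}{3} - \frac{8 s^{2}}{9}; value = - \frac{2128}{9}

f matches the chain-rule pattern g'(h)*h' with inner function h(s) = 2 s^{2} + \frac{4 s}{3}; substituting u = h(s) collapses the integral.
F(s) = - 2 s^{4} - \frac{8 s^{3}}{3} - \frac{8 s^{2}}{9} is an antiderivative of f.
Check: d/ds[- 2 s^{4} - \frac{8 s^{3}}{3} - \frac{8 s^{2}}{9}] = - 8 s^{3} - 8 s^{2} - \frac{16 s}{9} = f(s).
F(3) = -242; F(1) = - \frac{50}{9}.
Integral = F(3) - F(1) = - \frac{2128}{9}.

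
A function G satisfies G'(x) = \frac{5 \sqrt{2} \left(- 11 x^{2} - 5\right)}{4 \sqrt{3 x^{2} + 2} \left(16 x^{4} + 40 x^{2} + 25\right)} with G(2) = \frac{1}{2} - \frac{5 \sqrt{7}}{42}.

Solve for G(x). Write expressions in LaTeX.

G(x) = \frac{16 x^{2} - 5 \sqrt{2} x \sqrt{3 x^{2} + 2} + 20}{8 \left(4 x^{2} + 5\right)}

Whatever form G(x) takes, its d/dx must return the stated G'(x).
A general antiderivative is - \frac{5 x \sqrt{\frac{3 x^{2}}{2} + 1}}{8 \left(2 x^{2} + \frac{5}{2}\right)} + C.
The condition gives C = \frac{1}{2} - \frac{5 \sqrt{7}}{42} - (- \frac{5 \sqrt{7}}{42}) = \frac{1}{2}.
So G(x) = \frac{16 x^{2} - 5 \sqrt{2} x \sqrt{3 x^{2} + 2} + 20}{8 \left(4 x^{2} + 5\right)}.
Check: d/dx[\frac{16 x^{2} - 5 \sqrt{2} x \sqrt{3 x^{2} + 2} + 20}{8 \left(4 x^{2} + 5\right)}] = \frac{- 55 \sqrt{2} x^{2} - 25 \sqrt{2}}{64 x^{4} \sqrt{3 x^{2} + 2} + 160 x^{2} \sqrt{3 x^{2} + 2} + 100 \sqrt{3 x^{2} + 2}}, which equals G'(x).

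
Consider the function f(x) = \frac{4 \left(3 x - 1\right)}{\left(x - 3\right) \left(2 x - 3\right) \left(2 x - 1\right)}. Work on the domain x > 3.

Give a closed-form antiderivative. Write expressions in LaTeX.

An antiderivative is F(x) = \frac{32 \log{\left(x - 3 \right)}}{15} - \frac{7 \log{\left(x - \frac{3}{2} \right)}}{3} + \frac{\log{\left(x - \frac{1}{2} \right)}}{5}.

Factor the denominator (\left(x - 3\right) \left(2 x - 3\right) \left(2 x - 1\right)) and decompose: f = \frac{2}{5 \left(2 x - 1\right)} - \frac{14}{3 \left(2 x - 3\right)} + \frac{32}{15 \left(x - 3\right)}; each piece integrates to a log, atan, or power term.
Check: d/dx[\frac{32 \log{\left(x - 3 \right)}}{15} - \frac{7 \log{\left(x - \frac{3}{2} \right)}}{3} + \frac{\log{\left(x - \frac{1}{2} \right)}}{5}] = \frac{12 x - 4}{4 x^{3} - 20 x^{2} + 27 x - 9}, which equals f(x).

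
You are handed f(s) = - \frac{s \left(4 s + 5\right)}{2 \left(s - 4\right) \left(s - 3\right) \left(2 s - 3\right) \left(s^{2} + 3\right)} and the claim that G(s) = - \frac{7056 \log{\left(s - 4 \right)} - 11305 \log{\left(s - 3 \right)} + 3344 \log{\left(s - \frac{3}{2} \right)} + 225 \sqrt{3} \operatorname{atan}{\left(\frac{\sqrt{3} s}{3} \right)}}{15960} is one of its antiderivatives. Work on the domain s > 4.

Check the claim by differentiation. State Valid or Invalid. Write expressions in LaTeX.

Invalid: d/ds[G] - f = \frac{181 s}{3192 s^{2} + 9576}, which is not 0.

d/ds[G] = \frac{362 s^{4} - 3077 s^{3} + 1761 s^{2} - 14496 s}{6384 s^{5} - 54264 s^{4} + 162792 s^{3} - 277704 s^{2} + 430920 s - 344736}
d/ds[G] - f(s) = \frac{181 s}{3192 s^{2} + 9576} != 0.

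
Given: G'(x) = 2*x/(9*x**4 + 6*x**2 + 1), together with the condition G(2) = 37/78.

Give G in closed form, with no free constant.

G(x) = (9*x**2 + 1)/(18*x**2 + 6)

G'(x) matches the chain-rule pattern g'(h)*h' with inner function h(x) = 3*x**2 + 1; substituting u = h(x) collapses the integral.
A general antiderivative is -1/(3*(3*x**2 + 1)) + C.
The condition gives C = 37/78 - (-1/39) = 1/2.
So G(x) = (9*x**2 + 1)/(18*x**2 + 6).
Check: d/dx[(9*x**2 + 1)/(18*x**2 + 6)] = 2*x/(9*x**4 + 6*x**2 + 1) = G'(x).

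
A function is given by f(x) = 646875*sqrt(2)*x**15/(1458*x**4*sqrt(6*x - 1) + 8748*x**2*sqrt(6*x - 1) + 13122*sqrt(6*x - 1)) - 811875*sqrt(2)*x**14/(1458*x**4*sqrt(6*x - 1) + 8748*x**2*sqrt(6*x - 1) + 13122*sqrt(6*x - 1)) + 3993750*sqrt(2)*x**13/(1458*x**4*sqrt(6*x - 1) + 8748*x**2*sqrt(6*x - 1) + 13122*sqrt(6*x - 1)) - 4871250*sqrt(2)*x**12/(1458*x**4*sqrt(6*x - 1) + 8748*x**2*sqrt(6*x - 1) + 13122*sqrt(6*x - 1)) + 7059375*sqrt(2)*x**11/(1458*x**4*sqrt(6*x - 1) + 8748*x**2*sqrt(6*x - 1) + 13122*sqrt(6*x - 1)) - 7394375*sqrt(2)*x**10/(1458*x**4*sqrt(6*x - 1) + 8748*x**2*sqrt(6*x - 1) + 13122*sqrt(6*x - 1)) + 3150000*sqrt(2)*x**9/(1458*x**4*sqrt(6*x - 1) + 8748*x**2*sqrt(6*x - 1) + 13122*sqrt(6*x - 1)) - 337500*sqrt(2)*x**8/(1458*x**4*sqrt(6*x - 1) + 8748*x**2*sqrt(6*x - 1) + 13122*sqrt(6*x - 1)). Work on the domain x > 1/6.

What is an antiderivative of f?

The integrand splits into summands that can be handled one at a time.
Check: d/dx[625*sqrt(2)*x**9*sqrt(6*x - 1)*(15*x**4 - 18*x**3 + 45*x**2 - 54*x + 20)/(1458*(x**2 + 3))] = (646875*sqrt(2)*x**15 - 811875*sqrt(2)*x**14 + 3993750*sqrt(2)*x**13 - 4871250*sqrt(2)*x**12 + 7059375*sqrt(2)*x**11 - 7394375*sqrt(2)*x**10 + 3150000*sqrt(2)*x**9 - 337500*sqrt(2)*x**8)/(1458*x**4*sqrt(6*x - 1) + 8748*x**2*sqrt(6*x - 1) + 13122*sqrt(6*x - 1)), which equals f(x).

An antiderivative is F(x) = 625*sqrt(2)*x**9*sqrt(6*x - 1)*(15*x**4 - 18*x**3 + 45*x**2 - 54*x + 20)/(1458*(x**2 + 3)).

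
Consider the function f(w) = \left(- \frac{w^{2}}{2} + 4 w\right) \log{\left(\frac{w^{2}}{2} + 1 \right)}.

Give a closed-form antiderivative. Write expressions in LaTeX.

A candidate is checked by its d/dw: the result must match f(w).
Check: d/dw[\frac{2 w^{3} + 3 w^{2} \left(12 - w\right) \log{\left(\frac{w^{2}}{2} + 1 \right)} - 36 w^{2} - 12 w + 72 \log{\left(w^{2} + 2 \right)} + 12 \sqrt{2} \operatorname{atan}{\left(\frac{\sqrt{2} w}{2} \right)}}{18}] = - \frac{w^{2} \log{\left(\frac{w^{2}}{2} + 1 \right)}}{2} + 4 w \log{\left(\frac{w^{2}}{2} + 1 \right)}, which equals f(w).

An antiderivative is F(w) = \frac{2 w^{3} + 3 w^{2} \left(12 - w\right) \log{\left(\frac{w^{2}}{2} + 1 \right)} - 36 w^{2} - 12 w + 72 \log{\left(w^{2} + 2 \right)} + 12 \sqrt{2} \operatorname{atan}{\left(\frac{\sqrt{2} w}{2} \right)}}{18}.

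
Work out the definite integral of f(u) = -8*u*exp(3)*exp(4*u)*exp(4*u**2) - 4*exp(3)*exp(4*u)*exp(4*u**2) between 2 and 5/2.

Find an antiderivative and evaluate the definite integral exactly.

Antiderivative: F(u) = -exp(3)*exp(4*u)*exp(4*u**2); value = -exp(38) + exp(27)

The substitution w = 4*u**2 + 4*u + 3 works: f is exactly (dF/dw)*(dw/du) for that inner function.
F(u) = -exp(3)*exp(4*u)*exp(4*u**2) is an antiderivative of f.
Check: d/du[-exp(3)*exp(4*u)*exp(4*u**2)] = -8*u*exp(3)*exp(4*u)*exp(4*u**2) - 4*exp(3)*exp(4*u)*exp(4*u**2) = f(u).
F(5/2) = -exp(38); F(2) = -exp(27).
Integral = F(5/2) - F(2) = -exp(38) + exp(27).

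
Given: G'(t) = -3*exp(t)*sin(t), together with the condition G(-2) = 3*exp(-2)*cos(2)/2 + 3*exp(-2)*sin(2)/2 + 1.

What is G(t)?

Recover the given G'(t) by differentiating a candidate G(t); any mismatch rules it out.
A general antiderivative is -3*exp(t)*sin(t)/2 + 3*exp(t)*cos(t)/2 + C.
The condition gives C = 3*exp(-2)*cos(2)/2 + 3*exp(-2)*sin(2)/2 + 1 - (3*exp(-2)*cos(2)/2 + 3*exp(-2)*sin(2)/2) = 1.
So G(t) = (-3*exp(t)*sin(t) + 3*exp(t)*cos(t) + 2)/2.
Check: d/dt[(-3*exp(t)*sin(t) + 3*exp(t)*cos(t) + 2)/2] = -3*exp(t)*sin(t) = G'(t).

G(t) = (-3*exp(t)*sin(t) + 3*exp(t)*cos(t) + 2)/2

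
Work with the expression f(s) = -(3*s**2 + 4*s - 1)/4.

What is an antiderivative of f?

An antiderivative is F(s) = -s**3/4 - s**2/2 + s/4.

For F(s) to be correct the identity F'(s) - f(s) = 0 must hold.
Check: d/ds[-s**3/4 - s**2/2 + s/4] = -3*s**2/4 - s + 1/4, which equals f(s).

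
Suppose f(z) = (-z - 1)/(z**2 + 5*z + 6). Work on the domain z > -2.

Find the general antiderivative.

F(z) = log(z + 2) - 2*log(z + 3) + C

Factor the denominator ((z + 2)*(z + 3)) and decompose: f = -2/(z + 3) + 1/(z + 2); each piece integrates to a log, atan, or power term.
Check: d/dz[log(z + 2) - 2*log(z + 3)] = (-z - 1)/(z**2 + 5*z + 6) = f(z).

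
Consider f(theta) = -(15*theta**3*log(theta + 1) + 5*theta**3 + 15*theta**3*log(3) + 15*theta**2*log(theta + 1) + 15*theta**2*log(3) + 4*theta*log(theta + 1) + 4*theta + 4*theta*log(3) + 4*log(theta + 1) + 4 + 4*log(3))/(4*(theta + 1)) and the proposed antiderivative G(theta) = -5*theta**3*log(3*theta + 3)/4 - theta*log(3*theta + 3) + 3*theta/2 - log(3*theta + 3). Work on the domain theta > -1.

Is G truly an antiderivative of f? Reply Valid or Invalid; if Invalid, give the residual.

d/dtheta[G] = (-15*theta**3*log(theta + 1) - 15*theta**3*log(3) - 5*theta**3 - 15*theta**2*log(theta + 1) - 15*theta**2*log(3) - 4*theta*log(theta + 1) - 4*theta*log(3) + 2*theta - 4*log(theta + 1) - 4*log(3) + 2)/(4*theta + 4)
d/dtheta[G] - f(theta) = 3/2 != 0.

Invalid: d/dtheta[G] - f = 3/2, which is not 0.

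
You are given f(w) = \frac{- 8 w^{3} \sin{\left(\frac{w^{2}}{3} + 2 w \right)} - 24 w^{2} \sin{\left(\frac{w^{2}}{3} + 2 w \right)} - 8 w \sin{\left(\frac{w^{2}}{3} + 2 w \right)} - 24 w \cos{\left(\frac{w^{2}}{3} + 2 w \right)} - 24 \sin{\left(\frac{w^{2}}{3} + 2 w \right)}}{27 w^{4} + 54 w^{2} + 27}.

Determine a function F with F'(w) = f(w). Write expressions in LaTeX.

An antiderivative is F(w) = \frac{4 \cos{\left(\frac{w^{2}}{3} + 2 w \right)}}{9 w^{2} + 9}.

f has the shape u'v + uv' for u = \frac{8}{9 \left(2 w^{2} + 2\right)} and v = \cos{\left(\frac{w^{2}}{3} + 2 w \right)} — it is the derivative of the product u*v.
Check: d/dw[\frac{4 \cos{\left(\frac{w^{2}}{3} + 2 w \right)}}{9 w^{2} + 9}] = \frac{- 8 w^{3} \sin{\left(\frac{w^{2}}{3} + 2 w \right)} - 24 w^{2} \sin{\left(\frac{w^{2}}{3} + 2 w \right)} - 8 w \sin{\left(\frac{w^{2}}{3} + 2 w \right)} - 24 w \cos{\left(\frac{w^{2}}{3} + 2 w \right)} - 24 \sin{\left(\frac{w^{2}}{3} + 2 w \right)}}{27 w^{4} + 54 w^{2} + 27} = f(w).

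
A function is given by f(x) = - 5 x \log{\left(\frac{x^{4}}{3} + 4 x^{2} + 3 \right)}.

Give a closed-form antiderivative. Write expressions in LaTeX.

An antiderivative is F(x) = - \frac{5 \left(x^{2} \log{\left(\frac{x^{4}}{3} + 4 x^{2} + 3 \right)} - 2 x^{2} - 3 \sqrt{3} \log{\left(x^{2} - 3 \sqrt{3} + 6 \right)} + 6 \log{\left(x^{2} - 3 \sqrt{3} + 6 \right)} + 3 \sqrt{3} \log{\left(x^{2} + 3 \sqrt{3} + 6 \right)} + 6 \log{\left(x^{2} + 3 \sqrt{3} + 6 \right)}\right)}{2}.

Recover f(x) by differentiating a candidate F(x); any mismatch rules it out.
Check: d/dx[- \frac{5 \left(x^{2} \log{\left(\frac{x^{4}}{3} + 4 x^{2} + 3 \right)} - 2 x^{2} - 3 \sqrt{3} \log{\left(x^{2} - 3 \sqrt{3} + 6 \right)} + 6 \log{\left(x^{2} - 3 \sqrt{3} + 6 \right)} + 3 \sqrt{3} \log{\left(x^{2} + 3 \sqrt{3} + 6 \right)} + 6 \log{\left(x^{2} + 3 \sqrt{3} + 6 \right)}\right)}{2}] = - 5 x \log{\left(\frac{x^{4}}{3} + 4 x^{2} + 3 \right)} = f(x).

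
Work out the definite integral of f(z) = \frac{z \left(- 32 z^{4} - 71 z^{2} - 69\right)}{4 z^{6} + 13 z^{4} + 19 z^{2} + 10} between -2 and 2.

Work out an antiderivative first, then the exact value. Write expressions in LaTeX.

Antiderivative: F(z) = - \frac{6 \log{\left(2 z^{2} + 2 \right)} + \log{\left(\frac{2 z^{4}}{3} + \frac{3 z^{2}}{2} + \frac{5}{3} \right)}}{2}; value = 0

For F(z) to be correct the identity F'(z) - f(z) = 0 must hold.
F(z) = - \frac{6 \log{\left(2 z^{2} + 2 \right)} + \log{\left(\frac{2 z^{4}}{3} + \frac{3 z^{2}}{2} + \frac{5}{3} \right)}}{2} is an antiderivative of f.
Check: d/dz[- \frac{6 \log{\left(2 z^{2} + 2 \right)} + \log{\left(\frac{2 z^{4}}{3} + \frac{3 z^{2}}{2} + \frac{5}{3} \right)}}{2}] = \frac{- 32 z^{5} - 71 z^{3} - 69 z}{4 z^{6} + 13 z^{4} + 19 z^{2} + 10}, which equals f(z).
F(2) = - 3 \log{\left(10 \right)} - \frac{\log{\left(\frac{55}{3} \right)}}{2}; F(-2) = - 3 \log{\left(10 \right)} - \frac{\log{\left(\frac{55}{3} \right)}}{2}.
Integral = F(2) - F(-2) = 0.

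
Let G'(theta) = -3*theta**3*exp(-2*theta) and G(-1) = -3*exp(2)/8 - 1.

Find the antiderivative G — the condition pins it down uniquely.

G'(theta) has the shape u'v + uv' for u = 3*theta**3/2 + 9*theta**2/4 + 9*theta/4 + 9/8 and v = exp(-2*theta) — it is the derivative of the product u*v.
A general antiderivative is (12*theta**3 + 18*theta**2 + 18*theta + 9)*exp(-2*theta)/8 + C.
The condition gives C = -3*exp(2)/8 - 1 - (-3*exp(2)/8) = -1.
So G(theta) = 3*theta**3*exp(-2*theta)/2 + 9*theta**2*exp(-2*theta)/4 + 9*theta*exp(-2*theta)/4 - 1 + 9*exp(-2*theta)/8.
Check: d/dtheta[3*theta**3*exp(-2*theta)/2 + 9*theta**2*exp(-2*theta)/4 + 9*theta*exp(-2*theta)/4 - 1 + 9*exp(-2*theta)/8] = -3*theta**3*exp(-2*theta) = G'(theta).

G(theta) = 3*theta**3*exp(-2*theta)/2 + 9*theta**2*exp(-2*theta)/4 + 9*theta*exp(-2*theta)/4 - 1 + 9*exp(-2*theta)/8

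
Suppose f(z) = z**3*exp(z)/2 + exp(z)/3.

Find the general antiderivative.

F(z) = (3*z**3 - 9*z**2 + 18*z - 16)*exp(z)/6 + C

f has the shape u'v + uv' for u = z**3/2 - 3*z**2/2 + 3*z - 8/3 and v = exp(z) — it is the derivative of the product u*v.
Check: d/dz[(3*z**3 - 9*z**2 + 18*z - 16)*exp(z)/6] = z**3*exp(z)/2 + exp(z)/3 = f(z).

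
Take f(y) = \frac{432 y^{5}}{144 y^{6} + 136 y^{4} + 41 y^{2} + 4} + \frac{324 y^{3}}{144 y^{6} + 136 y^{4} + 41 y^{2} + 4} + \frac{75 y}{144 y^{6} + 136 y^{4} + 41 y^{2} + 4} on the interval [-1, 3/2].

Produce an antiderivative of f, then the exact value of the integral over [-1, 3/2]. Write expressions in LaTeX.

Antiderivative: F(y) = \frac{3 \left(\left(4 y^{2} + 1\right) \log{\left(\frac{3 y^{2}}{2} + \frac{2}{3} \right)} - 1\right)}{2 \left(4 y^{2} + 1\right)}; value = - \frac{3 \log{\left(\frac{13}{6} \right)}}{2} + \frac{3}{20} + \frac{3 \log{\left(\frac{97}{24} \right)}}{2}

Integrate term by term and add the pieces.
F(y) = \frac{3 \left(\left(4 y^{2} + 1\right) \log{\left(\frac{3 y^{2}}{2} + \frac{2}{3} \right)} - 1\right)}{2 \left(4 y^{2} + 1\right)} is an antiderivative of f.
Check: d/dy[\frac{3 \left(\left(4 y^{2} + 1\right) \log{\left(\frac{3 y^{2}}{2} + \frac{2}{3} \right)} - 1\right)}{2 \left(4 y^{2} + 1\right)}] = \frac{432 y^{5} + 324 y^{3} + 75 y}{144 y^{6} + 136 y^{4} + 41 y^{2} + 4}, which equals f(y).
F(3/2) = - \frac{3}{20} + \frac{3 \log{\left(\frac{97}{24} \right)}}{2}; F(-1) = - \frac{3}{10} + \frac{3 \log{\left(\frac{13}{6} \right)}}{2}.
Integral = F(3/2) - F(-1) = - \frac{3 \log{\left(\frac{13}{6} \right)}}{2} + \frac{3}{20} + \frac{3 \log{\left(\frac{97}{24} \right)}}{2}.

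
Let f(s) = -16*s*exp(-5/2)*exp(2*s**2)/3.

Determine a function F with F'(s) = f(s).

f matches the chain-rule pattern g'(h)*h' with inner function h(s) = 2*s**2 - 5/2; substituting u = h(s) collapses the integral.
Check: d/ds[-4*exp(-5/2)*exp(2*s**2)/3] = -16*s*exp(-5/2)*exp(2*s**2)/3 = f(s).

An antiderivative is F(s) = -4*exp(-5/2)*exp(2*s**2)/3.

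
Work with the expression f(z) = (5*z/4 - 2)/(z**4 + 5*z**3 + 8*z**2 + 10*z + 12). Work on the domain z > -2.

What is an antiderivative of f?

An antiderivative is F(z) = -3*log(z + 2)/4 + 23*log(z + 3)/44 + 5*log(z**2 + 2)/44 + 3*sqrt(2)*atan(sqrt(2)*z/2)/88.

Factor the denominator (4*(z + 2)*(z + 3)*(z**2 + 2)) and decompose: f = (10*z + 3)/(44*(z**2 + 2)) + 23/(44*(z + 3)) - 3/(4*(z + 2)); each piece integrates to a log, atan, or power term.
Check: d/dz[-3*log(z + 2)/4 + 23*log(z + 3)/44 + 5*log(z**2 + 2)/44 + 3*sqrt(2)*atan(sqrt(2)*z/2)/88] = (5*z - 8)/(4*z**4 + 20*z**3 + 32*z**2 + 40*z + 48), which equals f(z).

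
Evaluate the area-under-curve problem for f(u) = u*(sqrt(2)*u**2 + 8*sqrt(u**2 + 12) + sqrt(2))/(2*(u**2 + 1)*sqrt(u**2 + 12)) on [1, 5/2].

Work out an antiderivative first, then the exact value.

Antiderivative: F(u) = sqrt(u**2/2 + 6) + 2*log(2*u**2 + 2); value = -2*log(4) - sqrt(26)/2 + sqrt(146)/4 + 2*log(29/2)

An antiderivative F(u) passes only if d/du[F] lands on f(u) exactly.
F(u) = sqrt(u**2/2 + 6) + 2*log(2*u**2 + 2) is an antiderivative of f.
Check: d/du[sqrt(u**2/2 + 6) + 2*log(2*u**2 + 2)] = (sqrt(2)*u**3 + 8*u*sqrt(u**2 + 12) + sqrt(2)*u)/(2*u**2*sqrt(u**2 + 12) + 2*sqrt(u**2 + 12)), which equals f(u).
F(5/2) = sqrt(146)/4 + 2*log(29/2); F(1) = sqrt(26)/2 + 2*log(4).
Integral = F(5/2) - F(1) = -2*log(4) - sqrt(26)/2 + sqrt(146)/4 + 2*log(29/2).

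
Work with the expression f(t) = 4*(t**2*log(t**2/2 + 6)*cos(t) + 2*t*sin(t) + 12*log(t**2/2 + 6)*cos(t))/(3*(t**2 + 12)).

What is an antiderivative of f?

Recognize the product-rule pattern: f = u'v + uv' with u = 4*log(t**2/2 + 6)/3, v = sin(t), so integration by parts undoes it.
Check: d/dt[4*log(t**2/2 + 6)*sin(t)/3] = (4*t**2*log(t**2/2 + 6)*cos(t) + 8*t*sin(t) + 48*log(t**2/2 + 6)*cos(t))/(3*t**2 + 36), which equals f(t).

An antiderivative is F(t) = 4*log(t**2/2 + 6)*sin(t)/3.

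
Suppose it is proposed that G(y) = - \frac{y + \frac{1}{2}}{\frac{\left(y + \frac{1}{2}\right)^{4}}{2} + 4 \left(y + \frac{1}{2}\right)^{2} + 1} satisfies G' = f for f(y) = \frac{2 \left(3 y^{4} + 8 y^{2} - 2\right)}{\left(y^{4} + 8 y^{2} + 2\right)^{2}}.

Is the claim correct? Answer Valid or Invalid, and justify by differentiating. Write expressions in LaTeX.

Invalid: d/dy[G] - f = \frac{- 3072 y^{11} - 8448 y^{10} - 46848 y^{9} - 89568 y^{8} - 207488 y^{7} - 262304 y^{6} - 348768 y^{5} - 284422 y^{4} + 67072 y^{3} + 114096 y^{2} + 90176 y + 17284}{256 y^{16} + 1024 y^{15} + 9984 y^{14} + 30464 y^{13} + 145504 y^{12} + 340416 y^{11} + 989040 y^{10} + 1735952 y^{9} + 3110145 y^{8} + 3831808 y^{7} + 3776976 y^{6} + 2714688 y^{5} + 1647044 y^{4} + 747776 y^{3} + 288224 y^{2} + 70720 y + 16900}, which is not 0.

d/dy[G] = \frac{1536 y^{4} + 3072 y^{3} + 6400 y^{2} + 4864 y + 96}{256 y^{8} + 1024 y^{7} + 5888 y^{6} + 14080 y^{5} + 33888 y^{4} + 45504 y^{3} + 38256 y^{2} + 17680 y + 4225}
d/dy[G] - f(y) = \frac{- 3072 y^{11} - 8448 y^{10} - 46848 y^{9} - 89568 y^{8} - 207488 y^{7} - 262304 y^{6} - 348768 y^{5} - 284422 y^{4} + 67072 y^{3} + 114096 y^{2} + 90176 y + 17284}{256 y^{16} + 1024 y^{15} + 9984 y^{14} + 30464 y^{13} + 145504 y^{12} + 340416 y^{11} + 989040 y^{10} + 1735952 y^{9} + 3110145 y^{8} + 3831808 y^{7} + 3776976 y^{6} + 2714688 y^{5} + 1647044 y^{4} + 747776 y^{3} + 288224 y^{2} + 70720 y + 16900} != 0.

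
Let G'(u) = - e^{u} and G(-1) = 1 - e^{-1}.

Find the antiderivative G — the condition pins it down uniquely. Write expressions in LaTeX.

G(u) = 1 - e^{u}

Check a candidate G(u) by differentiating: d/du[G] must match the given G'(u).
A general antiderivative is - e^{u} + C.
The condition gives C = 1 - e^{-1} - (- \frac{1}{e}) = 1.
So G(u) = 1 - e^{u}.
Check: d/du[1 - e^{u}] = - e^{u} = G'(u).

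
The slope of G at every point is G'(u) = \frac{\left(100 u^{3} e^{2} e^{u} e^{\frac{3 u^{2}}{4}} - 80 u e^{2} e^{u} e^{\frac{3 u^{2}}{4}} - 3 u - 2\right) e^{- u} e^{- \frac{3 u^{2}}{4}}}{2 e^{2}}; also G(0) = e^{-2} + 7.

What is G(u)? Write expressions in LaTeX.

G(u) = \frac{25 u^{4}}{2} - 20 u^{2} + 7 + \frac{e^{- u} e^{- \frac{3 u^{2}}{4}}}{e^{2}}

Recover the given G'(u) by differentiating a candidate G(u); any mismatch rules it out.
A general antiderivative is \frac{\left(4 - 5 u^{2}\right)^{2}}{2} + e^{- \frac{3 u^{2}}{4} - u - 2} + C.
The condition gives C = e^{-2} + 7 - (e^{-2} + 8) = -1.
So G(u) = \frac{25 u^{4}}{2} - 20 u^{2} + 7 + \frac{e^{- u} e^{- \frac{3 u^{2}}{4}}}{e^{2}}.
Check: d/du[\frac{25 u^{4}}{2} - 20 u^{2} + 7 + \frac{e^{- u} e^{- \frac{3 u^{2}}{4}}}{e^{2}}] = \frac{\left(100 u^{3} e^{2} e^{u} e^{\frac{3 u^{2}}{4}} - 80 u e^{2} e^{u} e^{\frac{3 u^{2}}{4}} - 3 u - 2\right) e^{- u} e^{- \frac{3 u^{2}}{4}}}{2 e^{2}} = G'(u).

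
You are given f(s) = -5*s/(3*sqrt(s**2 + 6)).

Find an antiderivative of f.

The substitution u = s**2 + 6 works: f is exactly (dF/du)*(du/ds) for that inner function.
Check: d/ds[-5*sqrt(s**2 + 6)/3] = -5*s/(3*sqrt(s**2 + 6)) = f(s).

An antiderivative is F(s) = -5*sqrt(s**2 + 6)/3.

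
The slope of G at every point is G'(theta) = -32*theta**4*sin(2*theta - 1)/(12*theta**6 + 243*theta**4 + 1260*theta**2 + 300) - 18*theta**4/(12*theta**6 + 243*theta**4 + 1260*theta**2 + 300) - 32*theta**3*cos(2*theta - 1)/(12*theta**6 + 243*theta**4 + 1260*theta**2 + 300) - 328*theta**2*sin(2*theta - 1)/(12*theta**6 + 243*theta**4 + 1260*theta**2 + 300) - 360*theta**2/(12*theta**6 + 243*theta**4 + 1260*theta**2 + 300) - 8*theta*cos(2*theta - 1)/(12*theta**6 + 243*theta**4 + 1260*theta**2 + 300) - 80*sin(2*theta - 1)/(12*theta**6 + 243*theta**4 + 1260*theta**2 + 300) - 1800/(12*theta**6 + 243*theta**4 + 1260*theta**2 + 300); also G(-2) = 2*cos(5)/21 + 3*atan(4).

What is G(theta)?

The integrand splits into summands that can be handled one at a time.
A general antiderivative is -3*atan(2*theta) + 2*cos(2*theta - 1)/(3*(theta**2/2 + 5)) + C.
The condition gives C = 2*cos(5)/21 + 3*atan(4) - (2*cos(5)/21 + 3*atan(4)) = 0.
So G(theta) = (-9*(theta**2 + 10)*atan(2*theta) + 4*cos(2*theta - 1))/(3*(theta**2 + 10)).
Check: d/dtheta[(-9*(theta**2 + 10)*atan(2*theta) + 4*cos(2*theta - 1))/(3*(theta**2 + 10))] = (-32*theta**4*sin(2*theta - 1) - 18*theta**4 - 32*theta**3*cos(2*theta - 1) - 328*theta**2*sin(2*theta - 1) - 360*theta**2 - 8*theta*cos(2*theta - 1) - 80*sin(2*theta - 1) - 1800)/(12*theta**6 + 243*theta**4 + 1260*theta**2 + 300), which equals G'(theta).

G(theta) = (-9*(theta**2 + 10)*atan(2*theta) + 4*cos(2*theta - 1))/(3*(theta**2 + 10))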